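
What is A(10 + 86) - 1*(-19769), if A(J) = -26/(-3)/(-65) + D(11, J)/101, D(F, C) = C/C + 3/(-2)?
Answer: 59899651/3030 ≈ 19769.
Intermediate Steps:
D(F, C) = -1/2 (D(F, C) = 1 + 3*(-1/2) = 1 - 3/2 = -1/2)
A(J) = -419/3030 (A(J) = -26/(-3)/(-65) - 1/2/101 = -26*(-1/3)*(-1/65) - 1/2*1/101 = (26/3)*(-1/65) - 1/202 = -2/15 - 1/202 = -419/3030)
A(10 + 86) - 1*(-19769) = -419/3030 - 1*(-19769) = -419/3030 + 19769 = 59899651/3030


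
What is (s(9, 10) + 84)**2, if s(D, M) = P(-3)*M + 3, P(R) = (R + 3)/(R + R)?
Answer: 7569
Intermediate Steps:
P(R) = (3 + R)/(2*R) (P(R) = (3 + R)/((2*R)) = (3 + R)*(1/(2*R)) = (3 + R)/(2*R))
s(D, M) = 3 (s(D, M) = ((1/2)*(3 - 3)/(-3))*M + 3 = ((1/2)*(-1/3)*0)*M + 3 = 0*M + 3 = 0 + 3 = 3)
(s(9, 10) + 84)**2 = (3 + 84)**2 = 87**2 = 7569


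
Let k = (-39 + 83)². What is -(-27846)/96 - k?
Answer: -26335/16 ≈ -1645.9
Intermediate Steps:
k = 1936 (k = 44² = 1936)
-(-27846)/96 - k = -(-27846)/96 - 1*1936 = -(-27846)/96 - 1936 = -306*(-91/96) - 1936 = 4641/16 - 1936 = -26335/16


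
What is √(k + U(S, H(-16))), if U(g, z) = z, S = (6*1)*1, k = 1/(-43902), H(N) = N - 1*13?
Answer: I*√690052178/4878 ≈ 5.3852*I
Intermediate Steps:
H(N) = -13 + N (H(N) = N - 13 = -13 + N)
k = -1/43902 ≈ -2.2778e-5
S = 6 (S = 6*1 = 6)
√(k + U(S, H(-16))) = √(-1/43902 + (-13 - 16)) = √(-1/43902 - 29) = √(-1273159/43902) = I*√690052178/4878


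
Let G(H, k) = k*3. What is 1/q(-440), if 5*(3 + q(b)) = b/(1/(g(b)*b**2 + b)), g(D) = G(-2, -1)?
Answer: 1/51149117 ≈ 1.9551e-8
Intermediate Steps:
G(H, k) = 3*k
g(D) = -3 (g(D) = 3*(-1) = -3)
q(b) = -3 + b*(b - 3*b**2)/5 (q(b) = -3 + (b/(1/(-3*b**2 + b)))/5 = -3 + (b/(1/(b - 3*b**2)))/5 = -3 + (b*(b - 3*b**2))/5 = -3 + b*(b - 3*b**2)/5)
1/q(-440) = 1/(-3 - 3/5*(-440)**3 + (1/5)*(-440)**2) = 1/(-3 - 3/5*(-85184000) + (1/5)*193600) = 1/(-3 + 51110400 + 38720) = 1/51149117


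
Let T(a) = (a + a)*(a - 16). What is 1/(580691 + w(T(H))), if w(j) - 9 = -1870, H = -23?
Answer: 1/578830 ≈ 1.7276e-6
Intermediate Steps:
T(a) = 2*a*(-16 + a) (T(a) = (2*a)*(-16 + a) = 2*a*(-16 + a))
w(j) = -1861 (w(j) = 9 - 1870 = -1861)
1/(580691 + w(T(H))) = 1/(580691 - 1861) = 1/578830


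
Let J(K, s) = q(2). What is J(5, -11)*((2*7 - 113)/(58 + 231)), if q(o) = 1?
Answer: -99/289 ≈ -0.34256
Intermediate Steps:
J(K, s) = 1
J(5, -11)*((2*7 - 113)/(58 + 231)) = 1*((2*7 - 113)/(58 + 231)) = 1*((14 - 113)/289) = 1*(-99*1/289) = 1*(-99/289) = -99/289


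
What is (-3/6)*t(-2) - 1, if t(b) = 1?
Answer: -3/2 ≈ -1.5000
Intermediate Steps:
(-3/6)*t(-2) - 1 = -3/6*1 - 1 = -3*⅙*1 - 1 = -½*1 - 1 = -½ - 1 = -3/2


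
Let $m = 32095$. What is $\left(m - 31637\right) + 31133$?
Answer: $31591$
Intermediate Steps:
$\left(m - 31637\right) + 31133 = \left(32095 - 31637\right) + 31133 = 458 + 31133 = 31591$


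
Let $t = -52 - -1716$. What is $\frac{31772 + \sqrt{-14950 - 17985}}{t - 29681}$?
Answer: $- \frac{31772}{28017} - \frac{i \sqrt{32935}}{28017} \approx -1.134 - 0.0064775 i$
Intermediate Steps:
$t = 1664$ ($t = -52 + 1716 = 1664$)
$\frac{31772 + \sqrt{-14950 - 17985}}{t - 29681} = \frac{31772 + \sqrt{-14950 - 17985}}{1664 - 29681} = \frac{31772 + \sqrt{-32935}}{-28017} = \left(31772 + i \sqrt{32935}\right) \left(- \frac{1}{28017}\right) = - \frac{31772}{28017} - \frac{i \sqrt{32935}}{28017}$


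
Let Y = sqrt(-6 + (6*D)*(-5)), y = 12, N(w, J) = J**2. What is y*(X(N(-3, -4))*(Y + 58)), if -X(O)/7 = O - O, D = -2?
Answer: 0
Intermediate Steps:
X(O) = 0 (X(O) = -7*(O - O) = -7*0 = 0)
Y = 3*sqrt(6) (Y = sqrt(-6 + (6*(-2))*(-5)) = sqrt(-6 - 12*(-5)) = sqrt(-6 + 60) = sqrt(54) = 3*sqrt(6) ≈ 7.3485)
y*(X(N(-3, -4))*(Y + 58)) = 12*(0*(3*sqrt(6) + 58)) = 12*(0*(58 + 3*sqrt(6))) = 12*0 = 0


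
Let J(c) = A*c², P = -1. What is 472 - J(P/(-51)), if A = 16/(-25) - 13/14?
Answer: 47742861/101150 ≈ 472.00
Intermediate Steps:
A = -549/350 (A = 16*(-1/25) - 13*1/14 = -16/25 - 13/14 = -549/350 ≈ -1.5686)
J(c) = -549*c²/350
472 - J(P/(-51)) = 472 - (-549)*(-1/(-51))²/350 = 472 - (-549)*(-1*(-1/51))²/350 = 472 - (-549)*(1/51)²/350 = 472 - (-549)/(350*2601) = 472 - 1*(-61/101150) = 472 + 61/101150 = 47742861/101150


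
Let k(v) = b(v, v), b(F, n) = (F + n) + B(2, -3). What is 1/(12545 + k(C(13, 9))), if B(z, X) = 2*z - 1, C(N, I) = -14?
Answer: 1/12520 ≈ 7.9872e-5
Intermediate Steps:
B(z, X) = -1 + 2*z
b(F, n) = 3 + F + n (b(F, n) = (F + n) + (-1 + 2*2) = (F + n) + (-1 + 4) = (F + n) + 3 = 3 + F + n)
k(v) = 3 + 2*v (k(v) = 3 + v + v = 3 + 2*v)
1/(12545 + k(C(13, 9))) = 1/(12545 + (3 + 2*(-14))) = 1/(12545 + (3 - 28)) = 1/(12545 - 25) = 1/12520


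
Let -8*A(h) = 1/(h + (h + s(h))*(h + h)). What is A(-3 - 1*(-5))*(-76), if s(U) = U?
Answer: 19/36 ≈ 0.52778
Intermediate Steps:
A(h) = -1/(8*(h + 4*h²)) (A(h) = -1/(8*(h + (h + h)*(h + h))) = -1/(8*(h + (2*h)*(2*h))) = -1/(8*(h + 4*h²)))
A(-3 - 1*(-5))*(-76) = -1/(8*(-3 - 1*(-5))*(1 + 4*(-3 - 1*(-5))))*(-76) = -1/(8*(-3 + 5)*(1 + 4*(-3 + 5)))*(-76) = -⅛/(2*(1 + 4*2))*(-76) = -⅛*½/(1 + 8)*(-76) = -⅛*½/9*(-76) = -⅛*½*⅑*(-76) = -1/144*(-76) = 19/36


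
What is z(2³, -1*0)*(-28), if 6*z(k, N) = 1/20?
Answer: -7/30 ≈ -0.23333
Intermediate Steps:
z(k, N) = 1/120 (z(k, N) = (⅙)/20 = (⅙)*(1/20) = 1/120)
z(2³, -1*0)*(-28) = (1/120)*(-28) = -7/30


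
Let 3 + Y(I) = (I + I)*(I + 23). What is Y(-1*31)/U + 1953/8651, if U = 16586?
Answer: 36657401/143485486 ≈ 0.25548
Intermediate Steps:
Y(I) = -3 + 2*I*(23 + I) (Y(I) = -3 + (I + I)*(I + 23) = -3 + (2*I)*(23 + I) = -3 + 2*I*(23 + I))
Y(-1*31)/U + 1953/8651 = (-3 + 2*(-1*31)² + 46*(-1*31))/16586 + 1953/8651 = (-3 + 2*(-31)² + 46*(-31))*(1/16586) + 1953*(1/8651) = (-3 + 2*961 - 1426)*(1/16586) + 1953/8651 = (-3 + 1922 - 1426)*(1/16586) + 1953/8651 = 493*(1/16586) + 1953/8651 = 493/16586 + 1953/8651 = 36657401/143485486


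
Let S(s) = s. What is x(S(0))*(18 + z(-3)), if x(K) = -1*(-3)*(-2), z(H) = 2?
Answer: -120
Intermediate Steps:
x(K) = -6 (x(K) = 3*(-2) = -6)
x(S(0))*(18 + z(-3)) = -6*(18 + 2) = -6*20 = -120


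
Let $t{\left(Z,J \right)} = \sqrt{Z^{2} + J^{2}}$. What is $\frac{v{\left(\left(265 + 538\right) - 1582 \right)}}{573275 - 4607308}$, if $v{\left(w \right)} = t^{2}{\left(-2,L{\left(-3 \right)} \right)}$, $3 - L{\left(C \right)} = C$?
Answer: $- \frac{40}{4034033} \approx -9.9156 \cdot 10^{-6}$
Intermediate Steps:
$L{\left(C \right)} = 3 - C$
$t{\left(Z,J \right)} = \sqrt{J^{2} + Z^{2}}$
$v{\left(w \right)} = 40$ ($v{\left(w \right)} = \left(\sqrt{\left(3 - -3\right)^{2} + \left(-2\right)^{2}}\right)^{2} = \left(\sqrt{\left(3 + 3\right)^{2} + 4}\right)^{2} = \left(\sqrt{6^{2} + 4}\right)^{2} = \left(\sqrt{36 + 4}\right)^{2} = \left(\sqrt{40}\right)^{2} = \left(2 \sqrt{10}\right)^{2} = 40$)
$\frac{v{\left(\left(265 + 538\right) - 1582 \right)}}{573275 - 4607308} = \frac{40}{573275 - 4607308} = \frac{40}{-4034033} = 40 \left(- \frac{1}{4034033}\right) = - \frac{40}{4034033}$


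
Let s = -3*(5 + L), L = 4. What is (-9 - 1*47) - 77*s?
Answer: 2023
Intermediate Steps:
s = -27 (s = -3*(5 + 4) = -3*9 = -27)
(-9 - 1*47) - 77*s = (-9 - 1*47) - 77*(-27) = (-9 - 47) + 2079 = -56 + 2079 = 2023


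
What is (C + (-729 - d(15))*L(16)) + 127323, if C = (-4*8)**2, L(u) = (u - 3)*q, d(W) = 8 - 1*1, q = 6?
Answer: 70939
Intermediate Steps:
d(W) = 7 (d(W) = 8 - 1 = 7)
L(u) = -18 + 6*u (L(u) = (u - 3)*6 = (-3 + u)*6 = -18 + 6*u)
C = 1024 (C = (-32)**2 = 1024)
(C + (-729 - d(15))*L(16)) + 127323 = (1024 + (-729 - 1*7)*(-18 + 6*16)) + 127323 = (1024 + (-729 - 7)*(-18 + 96)) + 127323 = (1024 - 736*78) + 127323 = (1024 - 57408) + 127323 = -56384 + 127323 = 70939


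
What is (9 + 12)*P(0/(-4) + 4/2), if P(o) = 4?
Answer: 84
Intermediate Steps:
(9 + 12)*P(0/(-4) + 4/2) = (9 + 12)*4 = 21*4 = 84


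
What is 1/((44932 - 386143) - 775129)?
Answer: -1/1116340 ≈ -8.9578e-7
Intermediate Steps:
1/((44932 - 386143) - 775129) = 1/(-341211 - 775129) = 1/(-1116340) = -1/1116340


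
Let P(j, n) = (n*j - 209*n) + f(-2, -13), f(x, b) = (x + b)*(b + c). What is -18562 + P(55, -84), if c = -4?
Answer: -5371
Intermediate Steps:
f(x, b) = (-4 + b)*(b + x) (f(x, b) = (x + b)*(b - 4) = (b + x)*(-4 + b) = (-4 + b)*(b + x))
P(j, n) = 255 - 209*n + j*n (P(j, n) = (n*j - 209*n) + ((-13)**2 - 4*(-13) - 4*(-2) - 13*(-2)) = (j*n - 209*n) + (169 + 52 + 8 + 26) = (-209*n + j*n) + 255 = 255 - 209*n + j*n)
-18562 + P(55, -84) = -18562 + (255 - 209*(-84) + 55*(-84)) = -18562 + (255 + 17556 - 4620) = -18562 + 13191 = -5371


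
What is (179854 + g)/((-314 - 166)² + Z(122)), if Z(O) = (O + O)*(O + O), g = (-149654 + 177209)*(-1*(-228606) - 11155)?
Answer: 5992042159/289936 ≈ 20667.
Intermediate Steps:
g = 5991862305 (g = 27555*(228606 - 11155) = 27555*217451 = 5991862305)
Z(O) = 4*O² (Z(O) = (2*O)*(2*O) = 4*O²)
(179854 + g)/((-314 - 166)² + Z(122)) = (179854 + 5991862305)/((-314 - 166)² + 4*122²) = 5992042159/((-480)² + 4*14884) = 5992042159/(230400 + 59536) = 5992042159/289936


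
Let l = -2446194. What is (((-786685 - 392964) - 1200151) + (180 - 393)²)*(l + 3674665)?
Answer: -2867780785001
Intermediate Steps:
(((-786685 - 392964) - 1200151) + (180 - 393)²)*(l + 3674665) = (((-786685 - 392964) - 1200151) + (180 - 393)²)*(-2446194 + 3674665) = ((-1179649 - 1200151) + (-213)²)*1228471 = (-2379800 + 45369)*1228471 = -2334431*1228471 = -2867780785001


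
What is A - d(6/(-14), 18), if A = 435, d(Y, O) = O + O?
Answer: 399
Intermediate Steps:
d(Y, O) = 2*O
A - d(6/(-14), 18) = 435 - 2*18 = 435 - 1*36 = 435 - 36 = 399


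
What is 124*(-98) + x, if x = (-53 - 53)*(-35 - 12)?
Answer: -7170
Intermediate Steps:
x = 4982 (x = -106*(-47) = 4982)
124*(-98) + x = 124*(-98) + 4982 = -12152 + 4982 = -7170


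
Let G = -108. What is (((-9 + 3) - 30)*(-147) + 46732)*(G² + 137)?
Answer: 613935224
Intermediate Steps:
(((-9 + 3) - 30)*(-147) + 46732)*(G² + 137) = (((-9 + 3) - 30)*(-147) + 46732)*((-108)² + 137) = ((-6 - 30)*(-147) + 46732)*(11664 + 137) = (-36*(-147) + 46732)*11801 = (5292 + 46732)*11801 = 52024*11801 = 613935224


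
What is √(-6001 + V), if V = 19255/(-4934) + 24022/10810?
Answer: I*√4269085977255831170/26668270 ≈ 77.477*I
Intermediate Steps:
V = -44811001/26668270 (V = 19255*(-1/4934) + 24022*(1/10810) = -19255/4934 + 12011/5405 = -44811001/26668270 ≈ -1.6803)
√(-6001 + V) = √(-6001 - 44811001/26668270) = √(-160081099271/26668270) = I*√4269085977255831170/26668270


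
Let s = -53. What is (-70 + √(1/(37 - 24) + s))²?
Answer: 63012/13 - 560*I*√559/13 ≈ 4847.1 - 1018.5*I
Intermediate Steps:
(-70 + √(1/(37 - 24) + s))² = (-70 + √(1/(37 - 24) - 53))² = (-70 + √(1/13 - 53))² = (-70 + √(-688/13))² = (-70 + 4*I*√559/13)²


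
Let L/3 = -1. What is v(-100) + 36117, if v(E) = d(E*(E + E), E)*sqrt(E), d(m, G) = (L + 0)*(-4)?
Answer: 36117 + 120*I ≈ 36117.0 + 120.0*I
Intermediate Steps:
L = -3 (L = 3*(-1) = -3)
d(m, G) = 12 (d(m, G) = (-3 + 0)*(-4) = -3*(-4) = 12)
v(E) = 12*sqrt(E)
v(-100) + 36117 = 12*sqrt(-100) + 36117 = 12*(10*I) + 36117 = 120*I + 36117 = 36117 + 120*I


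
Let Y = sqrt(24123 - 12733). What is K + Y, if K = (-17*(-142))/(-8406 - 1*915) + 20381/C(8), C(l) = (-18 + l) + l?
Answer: -189976129/18642 + sqrt(11390) ≈ -10084.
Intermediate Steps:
C(l) = -18 + 2*l
K = -189976129/18642 (K = (-17*(-142))/(-8406 - 1*915) + 20381/(-18 + 2*8) = 2414/(-8406 - 915) + 20381/(-18 + 16) = 2414/(-9321) + 20381/(-2) = 2414*(-1/9321) + 20381*(-1/2) = -2414/9321 - 20381/2 = -189976129/18642 ≈ -10191.)
Y = sqrt(11390) ≈ 106.72
K + Y = -189976129/18642 + sqrt(11390)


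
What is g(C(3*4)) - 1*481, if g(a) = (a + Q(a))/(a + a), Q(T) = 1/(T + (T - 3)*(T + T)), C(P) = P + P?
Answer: -23802047/49536 ≈ -480.50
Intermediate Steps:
C(P) = 2*P
Q(T) = 1/(T + 2*T*(-3 + T)) (Q(T) = 1/(T + (-3 + T)*(2*T)) = 1/(T + 2*T*(-3 + T)))
g(a) = (a + 1/(a*(-5 + 2*a)))/(2*a) (g(a) = (a + 1/(a*(-5 + 2*a)))/(a + a) = (a + 1/(a*(-5 + 2*a)))/((2*a)) = (a + 1/(a*(-5 + 2*a)))*(1/(2*a)) = (a + 1/(a*(-5 + 2*a)))/(2*a))
g(C(3*4)) - 1*481 = (1 + (2*(3*4))²*(-5 + 2*(2*(3*4))))/(2*(2*(3*4))²*(-5 + 2*(2*(3*4)))) - 1*481 = (1 + (2*12)²*(-5 + 2*(2*12)))/(2*(2*12)²*(-5 + 2*(2*12))) - 481 = (½)*(1 + 24²*(-5 + 2*24))/(24²*(-5 + 2*24)) - 481 = (½)*(1/576)*(1 + 576*(-5 + 48))/(-5 + 48) - 481 = (½)*(1/576)*(1 + 576*43)/43 - 481 = (½)*(1/576)*(1/43)*(1 + 24768) - 481 = (½)*(1/576)*(1/43)*24769 - 481 = 24769/49536 - 481 = -23802047/49536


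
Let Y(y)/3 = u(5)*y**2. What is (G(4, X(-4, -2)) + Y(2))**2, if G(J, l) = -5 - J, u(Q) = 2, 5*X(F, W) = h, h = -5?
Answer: 225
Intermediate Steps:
X(F, W) = -1 (X(F, W) = (1/5)*(-5) = -1)
Y(y) = 6*y**2 (Y(y) = 3*(2*y**2) = 6*y**2)
(G(4, X(-4, -2)) + Y(2))**2 = ((-5 - 1*4) + 6*2**2)**2 = ((-5 - 4) + 6*4)**2 = (-9 + 24)**2 = 15**2 = 225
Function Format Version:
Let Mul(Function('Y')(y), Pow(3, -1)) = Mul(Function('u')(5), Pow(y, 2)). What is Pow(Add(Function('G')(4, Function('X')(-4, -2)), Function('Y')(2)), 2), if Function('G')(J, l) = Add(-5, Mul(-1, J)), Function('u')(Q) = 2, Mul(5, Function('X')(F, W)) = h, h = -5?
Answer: 225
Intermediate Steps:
Function('X')(F, W) = -1 (Function('X')(F, W) = Mul(Rational(1, 5), -5) = -1)
Function('Y')(y) = Mul(6, Pow(y, 2)) (Function('Y')(y) = Mul(3, Mul(2, Pow(y, 2))) = Mul(6, Pow(y, 2)))
Pow(Add(Function('G')(4, Function('X')(-4, -2)), Function('Y')(2)), 2) = Pow(Add(Add(-5, Mul(-1, 4)), Mul(6, Pow(2, 2))), 2) = Pow(Add(Add(-5, -4), Mul(6, 4)), 2) = Pow(Add(-9, 24), 2) = Pow(15, 2) = 225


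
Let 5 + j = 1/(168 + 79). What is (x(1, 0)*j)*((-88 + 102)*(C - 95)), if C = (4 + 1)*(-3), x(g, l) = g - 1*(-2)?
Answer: 5701080/247 ≈ 23081.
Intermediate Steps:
x(g, l) = 2 + g (x(g, l) = g + 2 = 2 + g)
j = -1234/247 (j = -5 + 1/(168 + 79) = -5 + 1/247 = -1234/247 ≈ -4.9959)
C = -15 (C = 5*(-3) = -15)
(x(1, 0)*j)*((-88 + 102)*(C - 95)) = ((2 + 1)*(-1234/247))*((-88 + 102)*(-15 - 95)) = (3*(-1234/247))*(14*(-110)) = -3702/247*(-1540) = 5701080/247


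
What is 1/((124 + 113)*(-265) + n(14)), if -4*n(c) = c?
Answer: -2/125617 ≈ -1.5921e-5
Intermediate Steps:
n(c) = -c/4
1/((124 + 113)*(-265) + n(14)) = 1/((124 + 113)*(-265) - ¼*14) = 1/(237*(-265) - 7/2) = 1/(-62805 - 7/2) = 1/(-125617/2) = -2/125617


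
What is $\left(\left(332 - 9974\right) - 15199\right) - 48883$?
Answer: $-73724$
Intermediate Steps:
$\left(\left(332 - 9974\right) - 15199\right) - 48883 = \left(-9642 - 15199\right) - 48883 = -24841 - 48883 = -73724$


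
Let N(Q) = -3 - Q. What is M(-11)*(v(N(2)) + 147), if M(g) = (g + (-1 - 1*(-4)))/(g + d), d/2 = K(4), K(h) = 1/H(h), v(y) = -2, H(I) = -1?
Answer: 1160/13 ≈ 89.231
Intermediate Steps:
K(h) = -1 (K(h) = 1/(-1) = -1)
d = -2 (d = 2*(-1) = -2)
M(g) = (3 + g)/(-2 + g) (M(g) = (g + (-1 - 1*(-4)))/(g - 2) = (g + (-1 + 4))/(-2 + g) = (g + 3)/(-2 + g) = (3 + g)/(-2 + g))
M(-11)*(v(N(2)) + 147) = ((3 - 11)/(-2 - 11))*(-2 + 147) = (-8/(-13))*145 = -1/13*(-8)*145 = (8/13)*145 = 1160/13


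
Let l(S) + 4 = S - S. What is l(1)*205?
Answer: -820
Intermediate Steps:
l(S) = -4 (l(S) = -4 + (S - S) = -4 + 0 = -4)
l(1)*205 = -4*205 = -820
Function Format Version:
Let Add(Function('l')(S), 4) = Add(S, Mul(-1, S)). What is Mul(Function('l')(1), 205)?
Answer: -820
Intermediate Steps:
Function('l')(S) = -4 (Function('l')(S) = Add(-4, Add(S, Mul(-1, S))) = Add(-4, 0) = -4)
Mul(Function('l')(1), 205) = Mul(-4, 205) = -820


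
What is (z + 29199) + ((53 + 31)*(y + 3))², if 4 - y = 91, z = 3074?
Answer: 49819409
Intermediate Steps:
y = -87 (y = 4 - 1*91 = 4 - 91 = -87)
(z + 29199) + ((53 + 31)*(y + 3))² = (3074 + 29199) + ((53 + 31)*(-87 + 3))² = 32273 + (84*(-84))² = 32273 + (-7056)² = 32273 + 49787136 = 49819409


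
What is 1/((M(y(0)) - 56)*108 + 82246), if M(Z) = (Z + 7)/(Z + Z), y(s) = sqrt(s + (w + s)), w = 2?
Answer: 38126/2907148031 - 189*sqrt(2)/5814296062 ≈ 1.3069e-5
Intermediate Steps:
y(s) = sqrt(2 + 2*s) (y(s) = sqrt(s + (2 + s)) = sqrt(2 + 2*s))
M(Z) = (7 + Z)/(2*Z) (M(Z) = (7 + Z)/((2*Z)) = (7 + Z)*(1/(2*Z)) = (7 + Z)/(2*Z))
1/((M(y(0)) - 56)*108 + 82246) = 1/(((7 + sqrt(2 + 2*0))/(2*(sqrt(2 + 2*0))) - 56)*108 + 82246) = 1/(((7 + sqrt(2 + 0))/(2*(sqrt(2 + 0))) - 56)*108 + 82246) = 1/(((7 + sqrt(2))/(2*(sqrt(2))) - 56)*108 + 82246) = 1/(((sqrt(2)/2)*(7 + sqrt(2))/2 - 56)*108 + 82246) = 1/((sqrt(2)*(7 + sqrt(2))/4 - 56)*108 + 82246) = 1/((-56 + sqrt(2)*(7 + sqrt(2))/4)*108 + 82246) = 1/((-6048 + 27*sqrt(2)*(7 + sqrt(2))) + 82246) = 1/(76198 + 27*sqrt(2)*(7 + sqrt(2)))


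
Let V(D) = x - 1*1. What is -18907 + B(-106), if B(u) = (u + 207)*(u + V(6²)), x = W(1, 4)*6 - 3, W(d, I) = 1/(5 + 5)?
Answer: -149782/5 ≈ -29956.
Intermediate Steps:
W(d, I) = ⅒ (W(d, I) = 1/10 = ⅒)
x = -12/5 (x = (⅒)*6 - 3 = ⅗ - 3 = -12/5 ≈ -2.4000)
V(D) = -17/5 (V(D) = -12/5 - 1*1 = -12/5 - 1 = -17/5)
B(u) = (207 + u)*(-17/5 + u) (B(u) = (u + 207)*(u - 17/5) = (207 + u)*(-17/5 + u))
-18907 + B(-106) = -18907 + (-3519/5 + (-106)² + (1018/5)*(-106)) = -18907 + (-3519/5 + 11236 - 107908/5) = -18907 - 55247/5 = -149782/5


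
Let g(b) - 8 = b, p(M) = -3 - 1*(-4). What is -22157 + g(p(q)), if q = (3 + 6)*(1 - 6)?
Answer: -22148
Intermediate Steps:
q = -45 (q = 9*(-5) = -45)
p(M) = 1 (p(M) = -3 + 4 = 1)
g(b) = 8 + b
-22157 + g(p(q)) = -22157 + (8 + 1) = -22157 + 9 = -22148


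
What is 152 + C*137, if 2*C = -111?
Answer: -14903/2 ≈ -7451.5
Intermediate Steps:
C = -111/2 (C = (½)*(-111) = -111/2 ≈ -55.500)
152 + C*137 = 152 - 111/2*137 = 152 - 15207/2 = -14903/2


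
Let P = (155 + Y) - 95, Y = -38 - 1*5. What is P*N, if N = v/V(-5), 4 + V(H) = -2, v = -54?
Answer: 153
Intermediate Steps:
V(H) = -6 (V(H) = -4 - 2 = -6)
Y = -43 (Y = -38 - 5 = -43)
N = 9 (N = -54/(-6) = -54*(-1/6) = 9)
P = 17 (P = (155 - 43) - 95 = 112 - 95 = 17)
P*N = 17*9 = 153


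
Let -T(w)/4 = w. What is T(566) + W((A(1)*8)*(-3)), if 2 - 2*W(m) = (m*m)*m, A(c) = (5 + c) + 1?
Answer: 2368553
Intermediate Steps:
T(w) = -4*w
A(c) = 6 + c
W(m) = 1 - m³/2 (W(m) = 1 - m*m*m/2 = 1 - m²*m/2 = 1 - m³/2)
T(566) + W((A(1)*8)*(-3)) = -4*566 + (1 - (-13824*(6 + 1)³)/2) = -2264 + (1 - ((7*8)*(-3))³/2) = -2264 + (1 - (56*(-3))³/2) = -2264 + (1 - ½*(-168)³) = -2264 + (1 - ½*(-4741632)) = -2264 + (1 + 2370816) = -2264 + 2370817 = 2368553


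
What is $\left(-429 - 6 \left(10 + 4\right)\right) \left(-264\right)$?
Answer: $135432$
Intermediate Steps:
$\left(-429 - 6 \left(10 + 4\right)\right) \left(-264\right) = \left(-429 - 84\right) \left(-264\right) = \left(-513\right) \left(-264\right) = 135432$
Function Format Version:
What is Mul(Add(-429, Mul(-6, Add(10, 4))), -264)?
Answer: 135432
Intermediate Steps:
Mul(Add(-429, Mul(-6, Add(10, 4))), -264) = Mul(Add(-429, Mul(-6, 14)), -264) = Mul(Add(-429, -84), -264) = Mul(-513, -264) = 135432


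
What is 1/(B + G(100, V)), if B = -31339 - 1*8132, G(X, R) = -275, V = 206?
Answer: -1/39746 ≈ -2.5160e-5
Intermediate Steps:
B = -39471 (B = -31339 - 8132 = -39471)
1/(B + G(100, V)) = 1/(-39471 - 275) = 1/(-39746) = -1/39746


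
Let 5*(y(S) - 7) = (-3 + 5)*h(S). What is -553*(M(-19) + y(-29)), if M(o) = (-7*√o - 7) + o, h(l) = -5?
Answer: 11613 + 3871*I*√19 ≈ 11613.0 + 16873.0*I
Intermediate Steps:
M(o) = -7 + o - 7*√o (M(o) = (-7 - 7*√o) + o = -7 + o - 7*√o)
y(S) = 5 (y(S) = 7 + ((-3 + 5)*(-5))/5 = 7 + (2*(-5))/5 = 7 + (⅕)*(-10) = 7 - 2 = 5)
-553*(M(-19) + y(-29)) = -553*((-7 - 19 - 7*I*√19) + 5) = -553*((-26 - 7*I*√19) + 5) = -553*(-21 - 7*I*√19) = 11613 + 3871*I*√19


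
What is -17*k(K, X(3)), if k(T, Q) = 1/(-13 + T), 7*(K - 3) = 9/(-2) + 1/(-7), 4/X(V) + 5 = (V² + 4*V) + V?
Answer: 1666/1045 ≈ 1.5943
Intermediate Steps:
X(V) = 4/(-5 + V² + 5*V) (X(V) = 4/(-5 + ((V² + 4*V) + V)) = 4/(-5 + (V² + 5*V)) = 4/(-5 + V² + 5*V))
K = 229/98 (K = 3 + (9/(-2) + 1/(-7))/7 = 3 + (9*(-½) + 1*(-⅐))/7 = 3 + (-9/2 - ⅐)/7 = 3 + (⅐)*(-65/14) = 3 - 65/98 = 229/98 ≈ 2.3367)
-17*k(K, X(3)) = -17/(-13 + 229/98) = -17/(-1045/98) = -17*(-98/1045) = 1666/1045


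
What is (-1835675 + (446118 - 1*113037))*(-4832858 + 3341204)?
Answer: 2241350350476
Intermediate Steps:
(-1835675 + (446118 - 1*113037))*(-4832858 + 3341204) = (-1835675 + (446118 - 113037))*(-1491654) = (-1835675 + 333081)*(-1491654) = -1502594*(-1491654) = 2241350350476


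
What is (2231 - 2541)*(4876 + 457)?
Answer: -1653230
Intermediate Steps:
(2231 - 2541)*(4876 + 457) = -310*5333 = -1653230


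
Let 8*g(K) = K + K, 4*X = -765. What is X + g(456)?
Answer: -309/4 ≈ -77.250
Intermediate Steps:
X = -765/4 (X = (¼)*(-765) = -765/4 ≈ -191.25)
g(K) = K/4 (g(K) = (K + K)/8 = (2*K)/8 = K/4)
X + g(456) = -765/4 + (¼)*456 = -765/4 + 114 = -309/4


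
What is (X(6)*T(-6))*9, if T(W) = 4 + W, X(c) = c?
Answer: -108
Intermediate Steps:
(X(6)*T(-6))*9 = (6*(4 - 6))*9 = (6*(-2))*9 = -12*9 = -108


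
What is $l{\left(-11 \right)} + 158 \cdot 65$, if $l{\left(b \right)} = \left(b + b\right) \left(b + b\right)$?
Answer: $10754$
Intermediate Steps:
$l{\left(b \right)} = 4 b^{2}$ ($l{\left(b \right)} = 2 b 2 b = 4 b^{2}$)
$l{\left(-11 \right)} + 158 \cdot 65 = 4 \left(-11\right)^{2} + 158 \cdot 65 = 4 \cdot 121 + 10270 = 484 + 10270 = 10754$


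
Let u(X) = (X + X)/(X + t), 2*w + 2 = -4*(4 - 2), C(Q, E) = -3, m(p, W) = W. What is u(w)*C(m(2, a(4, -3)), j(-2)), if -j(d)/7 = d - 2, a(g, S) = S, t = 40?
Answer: 6/7 ≈ 0.85714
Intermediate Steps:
j(d) = 14 - 7*d (j(d) = -7*(d - 2) = -7*(-2 + d) = 14 - 7*d)
w = -5 (w = -1 + (-4*(4 - 2))/2 = -1 + (-4*2)/2 = -1 + (1/2)*(-8) = -1 - 4 = -5)
u(X) = 2*X/(40 + X) (u(X) = (X + X)/(X + 40) = (2*X)/(40 + X) = 2*X/(40 + X))
u(w)*C(m(2, a(4, -3)), j(-2)) = (2*(-5)/(40 - 5))*(-3) = (2*(-5)/35)*(-3) = (2*(-5)*(1/35))*(-3) = -2/7*(-3) = 6/7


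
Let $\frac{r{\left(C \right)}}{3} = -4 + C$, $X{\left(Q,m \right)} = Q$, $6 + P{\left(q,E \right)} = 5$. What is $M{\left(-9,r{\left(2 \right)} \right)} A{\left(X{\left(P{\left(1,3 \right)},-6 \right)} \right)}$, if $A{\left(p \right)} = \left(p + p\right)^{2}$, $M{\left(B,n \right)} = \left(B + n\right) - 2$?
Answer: $-68$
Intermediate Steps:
$P{\left(q,E \right)} = -1$ ($P{\left(q,E \right)} = -6 + 5 = -1$)
$r{\left(C \right)} = -12 + 3 C$ ($r{\left(C \right)} = 3 \left(-4 + C\right) = -12 + 3 C$)
$M{\left(B,n \right)} = -2 + B + n$
$A{\left(p \right)} = 4 p^{2}$ ($A{\left(p \right)} = \left(2 p\right)^{2} = 4 p^{2}$)
$M{\left(-9,r{\left(2 \right)} \right)} A{\left(X{\left(P{\left(1,3 \right)},-6 \right)} \right)} = \left(-2 - 9 + \left(-12 + 3 \cdot 2\right)\right) 4 \left(-1\right)^{2} = \left(-2 - 9 + \left(-12 + 6\right)\right) 4 \cdot 1 = \left(-2 - 9 - 6\right) 4 = \left(-17\right) 4 = -68$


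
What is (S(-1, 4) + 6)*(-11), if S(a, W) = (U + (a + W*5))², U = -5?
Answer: -2222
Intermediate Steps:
S(a, W) = (-5 + a + 5*W)² (S(a, W) = (-5 + (a + W*5))² = (-5 + (a + 5*W))² = (-5 + a + 5*W)²)
(S(-1, 4) + 6)*(-11) = ((-5 - 1 + 5*4)² + 6)*(-11) = ((-5 - 1 + 20)² + 6)*(-11) = (14² + 6)*(-11) = (196 + 6)*(-11) = 202*(-11) = -2222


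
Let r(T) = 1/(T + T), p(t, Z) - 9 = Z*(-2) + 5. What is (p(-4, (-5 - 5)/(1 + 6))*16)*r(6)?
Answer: 472/21 ≈ 22.476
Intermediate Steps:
p(t, Z) = 14 - 2*Z (p(t, Z) = 9 + (Z*(-2) + 5) = 9 + (-2*Z + 5) = 9 + (5 - 2*Z) = 14 - 2*Z)
r(T) = 1/(2*T)
(p(-4, (-5 - 5)/(1 + 6))*16)*r(6) = ((14 - 2*(-5 - 5)/(1 + 6))*16)*((1/2)/6) = ((14 - (-20)/7)*16)*((1/2)*(1/6)) = ((14 - (-20)/7)*16)*(1/12) = ((14 - 2*(-10/7))*16)*(1/12) = ((14 + 20/7)*16)*(1/12) = ((118/7)*16)*(1/12) = (1888/7)*(1/12) = 472/21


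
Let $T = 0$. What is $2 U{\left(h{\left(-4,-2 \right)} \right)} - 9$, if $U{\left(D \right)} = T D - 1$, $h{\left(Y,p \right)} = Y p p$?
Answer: $-11$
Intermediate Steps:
$h{\left(Y,p \right)} = Y p^{2}$
$U{\left(D \right)} = -1$ ($U{\left(D \right)} = 0 D - 1 = 0 - 1 = -1$)
$2 U{\left(h{\left(-4,-2 \right)} \right)} - 9 = 2 \left(-1\right) - 9 = -2 - 9 = -11$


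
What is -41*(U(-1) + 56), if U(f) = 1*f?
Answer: -2255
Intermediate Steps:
U(f) = f
-41*(U(-1) + 56) = -41*(-1 + 56) = -41*55 = -2255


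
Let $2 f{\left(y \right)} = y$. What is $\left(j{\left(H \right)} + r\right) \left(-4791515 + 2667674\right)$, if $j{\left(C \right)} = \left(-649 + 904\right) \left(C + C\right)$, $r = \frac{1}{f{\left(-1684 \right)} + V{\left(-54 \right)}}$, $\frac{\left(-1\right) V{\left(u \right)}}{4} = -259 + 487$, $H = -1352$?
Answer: $\frac{2568611706569121}{1754} \approx 1.4644 \cdot 10^{12}$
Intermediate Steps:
$f{\left(y \right)} = \frac{y}{2}$
$V{\left(u \right)} = -912$ ($V{\left(u \right)} = - 4 \left(-259 + 487\right) = \left(-4\right) 228 = -912$)
$r = - \frac{1}{1754}$ ($r = \frac{1}{\frac{1}{2} \left(-1684\right) - 912} = \frac{1}{-842 - 912} = \frac{1}{-1754} = - \frac{1}{1754} \approx -0.00057013$)
$j{\left(C \right)} = 510 C$ ($j{\left(C \right)} = 255 \cdot 2 C = 510 C$)
$\left(j{\left(H \right)} + r\right) \left(-4791515 + 2667674\right) = \left(510 \left(-1352\right) - \frac{1}{1754}\right) \left(-4791515 + 2667674\right) = \left(-689520 - \frac{1}{1754}\right) \left(-2123841\right) = \left(- \frac{1209418081}{1754}\right) \left(-2123841\right) = \frac{2568611706569121}{1754}$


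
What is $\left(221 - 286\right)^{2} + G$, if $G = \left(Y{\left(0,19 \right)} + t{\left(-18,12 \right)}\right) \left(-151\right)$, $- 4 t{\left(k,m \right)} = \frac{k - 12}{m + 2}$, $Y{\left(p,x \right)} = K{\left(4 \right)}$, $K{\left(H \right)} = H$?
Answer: $\frac{99123}{28} \approx 3540.1$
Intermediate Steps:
$Y{\left(p,x \right)} = 4$
$t{\left(k,m \right)} = - \frac{-12 + k}{4 \left(2 + m\right)}$ ($t{\left(k,m \right)} = - \frac{\left(k - 12\right) \frac{1}{m + 2}}{4} = - \frac{\left(-12 + k\right) \frac{1}{2 + m}}{4} = - \frac{\frac{1}{2 + m} \left(-12 + k\right)}{4} = - \frac{-12 + k}{4 \left(2 + m\right)}$)
$G = - \frac{19177}{28}$ ($G = \left(4 + \frac{12 - -18}{4 \left(2 + 12\right)}\right) \left(-151\right) = \left(4 + \frac{12 + 18}{4 \cdot 14}\right) \left(-151\right) = \left(4 + \frac{1}{4} \cdot \frac{1}{14} \cdot 30\right) \left(-151\right) = \left(4 + \frac{15}{28}\right) \left(-151\right) = \frac{127}{28} \left(-151\right) = - \frac{19177}{28} \approx -684.89$)
$\left(221 - 286\right)^{2} + G = \left(221 - 286\right)^{2} - \frac{19177}{28} = \left(-65\right)^{2} - \frac{19177}{28} = 4225 - \frac{19177}{28} = \frac{99123}{28}$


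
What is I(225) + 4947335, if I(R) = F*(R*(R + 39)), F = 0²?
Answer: 4947335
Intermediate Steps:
F = 0
I(R) = 0 (I(R) = 0*(R*(R + 39)) = 0*(R*(39 + R)) = 0)
I(225) + 4947335 = 0 + 4947335 = 4947335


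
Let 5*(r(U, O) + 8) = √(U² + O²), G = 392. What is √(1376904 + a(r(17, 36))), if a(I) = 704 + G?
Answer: 20*√3445 ≈ 1173.9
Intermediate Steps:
r(U, O) = -8 + √(O² + U²)/5 (r(U, O) = -8 + √(U² + O²)/5 = -8 + √(O² + U²)/5)
a(I) = 1096 (a(I) = 704 + 392 = 1096)
√(1376904 + a(r(17, 36))) = √(1376904 + 1096) = √1378000 = 20*√3445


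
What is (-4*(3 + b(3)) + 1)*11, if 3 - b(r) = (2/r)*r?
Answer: -165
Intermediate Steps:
b(r) = 1 (b(r) = 3 - 2/r*r = 3 - 1*2 = 3 - 2 = 1)
(-4*(3 + b(3)) + 1)*11 = (-4*(3 + 1) + 1)*11 = (-4*4 + 1)*11 = (-16 + 1)*11 = -15*11 = -165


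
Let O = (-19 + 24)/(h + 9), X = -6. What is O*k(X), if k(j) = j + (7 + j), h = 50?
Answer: -25/59 ≈ -0.42373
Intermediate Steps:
k(j) = 7 + 2*j
O = 5/59 (O = (-19 + 24)/(50 + 9) = 5/59 ≈ 0.084746)
O*k(X) = 5*(7 + 2*(-6))/59 = 5*(7 - 12)/59 = (5/59)*(-5) = -25/59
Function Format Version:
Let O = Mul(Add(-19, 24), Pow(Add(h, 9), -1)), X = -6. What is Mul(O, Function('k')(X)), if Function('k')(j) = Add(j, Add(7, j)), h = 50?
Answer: Rational(-25, 59) ≈ -0.42373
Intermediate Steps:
Function('k')(j) = Add(7, Mul(2, j))
O = Rational(5, 59) (O = Mul(Add(-19, 24), Pow(Add(50, 9), -1)) = Mul(5, Pow(59, -1)) = Mul(5, Rational(1, 59)) = Rational(5, 59) ≈ 0.084746)
Mul(O, Function('k')(X)) = Mul(Rational(5, 59), Add(7, Mul(2, -6))) = Mul(Rational(5, 59), Add(7, -12)) = Mul(Rational(5, 59), -5) = Rational(-25, 59)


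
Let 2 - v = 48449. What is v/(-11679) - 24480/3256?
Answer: -5339937/1584451 ≈ -3.3702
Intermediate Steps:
v = -48447 (v = 2 - 1*48449 = 2 - 48449 = -48447)
v/(-11679) - 24480/3256 = -48447/(-11679) - 24480/3256 = -48447*(-1/11679) - 24480*1/3256 = 16149/3893 - 3060/407 = -5339937/1584451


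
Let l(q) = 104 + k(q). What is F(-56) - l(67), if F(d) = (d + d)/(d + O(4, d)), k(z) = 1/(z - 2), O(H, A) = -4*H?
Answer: -59939/585 ≈ -102.46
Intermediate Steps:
k(z) = 1/(-2 + z)
F(d) = 2*d/(-16 + d) (F(d) = (d + d)/(d - 4*4) = (2*d)/(d - 16) = (2*d)/(-16 + d) = 2*d/(-16 + d))
l(q) = 104 + 1/(-2 + q)
F(-56) - l(67) = 2*(-56)/(-16 - 56) - (-207 + 104*67)/(-2 + 67) = 2*(-56)/(-72) - (-207 + 6968)/65 = 2*(-56)*(-1/72) - 6761/65 = 14/9 - 1*6761/65 = 14/9 - 6761/65 = -59939/585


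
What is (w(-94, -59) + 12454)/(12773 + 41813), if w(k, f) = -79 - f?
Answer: 6217/27293 ≈ 0.22779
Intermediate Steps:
(w(-94, -59) + 12454)/(12773 + 41813) = ((-79 - 1*(-59)) + 12454)/(12773 + 41813) = ((-79 + 59) + 12454)/54586 = (-20 + 12454)*(1/54586) = 12434*(1/54586) = 6217/27293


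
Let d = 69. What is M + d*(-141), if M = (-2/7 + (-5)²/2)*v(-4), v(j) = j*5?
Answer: -69813/7 ≈ -9973.3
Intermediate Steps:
v(j) = 5*j
M = -1710/7 (M = (-2/7 + (-5)²/2)*(5*(-4)) = (-2*⅐ + 25*(½))*(-20) = (-2/7 + 25/2)*(-20) = (171/14)*(-20) = -1710/7 ≈ -244.29)
M + d*(-141) = -1710/7 + 69*(-141) = -1710/7 - 9729 = -69813/7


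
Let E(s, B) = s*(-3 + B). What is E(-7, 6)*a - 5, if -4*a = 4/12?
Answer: -13/4 ≈ -3.2500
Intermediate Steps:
a = -1/12 ≈ -0.083333
E(-7, 6)*a - 5 = -7*(-3 + 6)*(-1/12) - 5 = -7*3*(-1/12) - 5 = -21*(-1/12) - 5 = 7/4 - 5 = -13/4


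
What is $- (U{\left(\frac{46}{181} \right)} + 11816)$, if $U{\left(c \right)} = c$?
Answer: $- \frac{2138742}{181} \approx -11816.0$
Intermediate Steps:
$- (U{\left(\frac{46}{181} \right)} + 11816) = - (\frac{46}{181} + 11816) = \left(-1\right) \frac{2138742}{181} = - \frac{2138742}{181}$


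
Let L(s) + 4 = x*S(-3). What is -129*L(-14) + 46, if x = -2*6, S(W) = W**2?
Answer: 14494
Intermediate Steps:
x = -12
L(s) = -112 (L(s) = -4 - 12*(-3)**2 = -4 - 12*9 = -4 - 108 = -112)
-129*L(-14) + 46 = -129*(-112) + 46 = 14448 + 46 = 14494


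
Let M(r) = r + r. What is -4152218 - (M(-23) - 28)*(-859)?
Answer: -4215784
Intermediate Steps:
M(r) = 2*r
-4152218 - (M(-23) - 28)*(-859) = -4152218 - (2*(-23) - 28)*(-859) = -4152218 - (-46 - 28)*(-859) = -4152218 - (-74)*(-859) = -4152218 - 1*63566 = -4152218 - 63566 = -4215784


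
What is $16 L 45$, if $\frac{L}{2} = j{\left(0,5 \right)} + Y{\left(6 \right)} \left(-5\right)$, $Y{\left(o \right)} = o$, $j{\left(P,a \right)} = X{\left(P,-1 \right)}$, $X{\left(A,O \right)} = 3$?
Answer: $-38880$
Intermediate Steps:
$j{\left(P,a \right)} = 3$
$L = -54$ ($L = 2 \left(3 + 6 \left(-5\right)\right) = 2 \left(3 - 30\right) = 2 \left(-27\right) = -54$)
$16 L 45 = 16 \left(-54\right) 45 = \left(-864\right) 45 = -38880$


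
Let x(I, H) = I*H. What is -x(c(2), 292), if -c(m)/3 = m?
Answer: 1752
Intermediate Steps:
c(m) = -3*m
x(I, H) = H*I
-x(c(2), 292) = -292*(-3*2) = -292*(-6) = -1*(-1752) = 1752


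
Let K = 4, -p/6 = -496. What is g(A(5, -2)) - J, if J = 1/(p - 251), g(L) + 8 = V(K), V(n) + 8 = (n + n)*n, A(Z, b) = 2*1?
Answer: 43599/2725 ≈ 16.000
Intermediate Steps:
p = 2976 (p = -6*(-496) = 2976)
A(Z, b) = 2
V(n) = -8 + 2*n² (V(n) = -8 + (n + n)*n = -8 + (2*n)*n = -8 + 2*n²)
g(L) = 16 (g(L) = -8 + (-8 + 2*4²) = -8 + (-8 + 2*16) = -8 + (-8 + 32) = -8 + 24 = 16)
J = 1/2725 (J = 1/(2976 - 251) = 1/2725 ≈ 0.00036697)
g(A(5, -2)) - J = 16 - 1*1/2725 = 16 - 1/2725 = 43599/2725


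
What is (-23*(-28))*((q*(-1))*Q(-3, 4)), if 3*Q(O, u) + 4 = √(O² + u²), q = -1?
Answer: 644/3 ≈ 214.67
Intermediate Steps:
Q(O, u) = -4/3 + √(O² + u²)/3
(-23*(-28))*((q*(-1))*Q(-3, 4)) = (-23*(-28))*((-1*(-1))*(-4/3 + √((-3)² + 4²)/3)) = 644*(1*(-4/3 + √(9 + 16)/3)) = 644*(1*(-4/3 + √25/3)) = 644*(1*(-4/3 + (⅓)*5)) = 644*(1*(-4/3 + 5/3)) = 644*(1*(⅓)) = 644*(⅓) = 644/3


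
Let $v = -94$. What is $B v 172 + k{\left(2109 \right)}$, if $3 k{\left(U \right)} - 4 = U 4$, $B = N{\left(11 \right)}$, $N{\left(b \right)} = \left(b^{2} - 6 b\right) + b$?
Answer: $- \frac{3192824}{3} \approx -1.0643 \cdot 10^{6}$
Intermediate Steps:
$N{\left(b \right)} = b^{2} - 5 b$
$B = 66$ ($B = 11 \left(-5 + 11\right) = 11 \cdot 6 = 66$)
$k{\left(U \right)} = \frac{4}{3} + \frac{4 U}{3}$ ($k{\left(U \right)} = \frac{4}{3} + \frac{U 4}{3} = \frac{4}{3} + \frac{4 U}{3}$)
$B v 172 + k{\left(2109 \right)} = 66 \left(-94\right) 172 + \left(\frac{4}{3} + \frac{4}{3} \cdot 2109\right) = \left(-6204\right) 172 + \left(\frac{4}{3} + 2812\right) = -1067088 + \frac{8440}{3} = - \frac{3192824}{3}$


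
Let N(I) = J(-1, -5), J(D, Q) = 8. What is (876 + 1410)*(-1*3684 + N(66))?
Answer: -8403336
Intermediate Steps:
N(I) = 8
(876 + 1410)*(-1*3684 + N(66)) = (876 + 1410)*(-1*3684 + 8) = 2286*(-3684 + 8) = 2286*(-3676) = -8403336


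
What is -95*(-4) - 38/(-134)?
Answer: 25479/67 ≈ 380.28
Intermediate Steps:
-95*(-4) - 38/(-134) = 380 - 38*(-1/134) = 380 + 19/67 = 25479/67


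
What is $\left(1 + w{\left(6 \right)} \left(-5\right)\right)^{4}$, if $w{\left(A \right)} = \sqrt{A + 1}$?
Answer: $31676 - 3520 \sqrt{7} \approx 22363.0$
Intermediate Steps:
$w{\left(A \right)} = \sqrt{1 + A}$
$\left(1 + w{\left(6 \right)} \left(-5\right)\right)^{4} = \left(1 + \sqrt{1 + 6} \left(-5\right)\right)^{4} = \left(1 + \sqrt{7} \left(-5\right)\right)^{4} = \left(1 - 5 \sqrt{7}\right)^{4}$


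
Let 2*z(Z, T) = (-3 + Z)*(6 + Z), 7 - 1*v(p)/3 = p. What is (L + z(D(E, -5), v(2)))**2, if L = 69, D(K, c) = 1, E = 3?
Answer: 3844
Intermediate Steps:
v(p) = 21 - 3*p
z(Z, T) = (-3 + Z)*(6 + Z)/2 (z(Z, T) = ((-3 + Z)*(6 + Z))/2 = (-3 + Z)*(6 + Z)/2)
(L + z(D(E, -5), v(2)))**2 = (69 + (-9 + (1/2)*1**2 + (3/2)*1))**2 = (69 + (-9 + (1/2)*1 + 3/2))**2 = (69 + (-9 + 1/2 + 3/2))**2 = (69 - 7)**2 = 62**2 = 3844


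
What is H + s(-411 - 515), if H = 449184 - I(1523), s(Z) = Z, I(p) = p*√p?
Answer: 448258 - 1523*√1523 ≈ 3.8882e+5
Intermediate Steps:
I(p) = p^(3/2)
H = 449184 - 1523*√1523 (H = 449184 - 1523^(3/2) = 449184 - 1523*√1523 ≈ 3.8975e+5)
H + s(-411 - 515) = (449184 - 1523*√1523) + (-411 - 515) = (449184 - 1523*√1523) - 926 = 448258 - 1523*√1523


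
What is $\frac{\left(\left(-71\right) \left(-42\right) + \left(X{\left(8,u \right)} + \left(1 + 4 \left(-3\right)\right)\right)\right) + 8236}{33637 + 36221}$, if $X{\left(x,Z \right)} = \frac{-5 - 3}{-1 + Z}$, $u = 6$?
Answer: $\frac{56027}{349290} \approx 0.1604$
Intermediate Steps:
$X{\left(x,Z \right)} = - \frac{8}{-1 + Z}$
$\frac{\left(\left(-71\right) \left(-42\right) + \left(X{\left(8,u \right)} + \left(1 + 4 \left(-3\right)\right)\right)\right) + 8236}{33637 + 36221} = \frac{\left(\left(-71\right) \left(-42\right) + \left(- \frac{8}{-1 + 6} + \left(1 + 4 \left(-3\right)\right)\right)\right) + 8236}{33637 + 36221} = \frac{\left(2982 + \left(- \frac{8}{5} + \left(1 - 12\right)\right)\right) + 8236}{69858} = \left(\left(2982 - \frac{63}{5}\right) + 8236\right) \frac{1}{69858} = \left(\frac{14847}{5} + 8236\right) \frac{1}{69858} = \frac{56027}{5} \cdot \frac{1}{69858} = \frac{56027}{349290}$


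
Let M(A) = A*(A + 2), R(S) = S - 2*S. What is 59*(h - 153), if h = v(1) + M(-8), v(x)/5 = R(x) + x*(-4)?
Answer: -7670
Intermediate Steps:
R(S) = -S
v(x) = -25*x (v(x) = 5*(-x + x*(-4)) = 5*(-x - 4*x) = 5*(-5*x) = -25*x)
M(A) = A*(2 + A)
h = 23 (h = -25*1 - 8*(2 - 8) = -25 - 8*(-6) = -25 + 48 = 23)
59*(h - 153) = 59*(23 - 153) = 59*(-130) = -7670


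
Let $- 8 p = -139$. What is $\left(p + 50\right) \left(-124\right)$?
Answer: $- \frac{16709}{2} \approx -8354.5$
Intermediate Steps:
$p = \frac{139}{8}$ ($p = \left(- \frac{1}{8}\right) \left(-139\right) = \frac{139}{8} \approx 17.375$)
$\left(p + 50\right) \left(-124\right) = \left(\frac{139}{8} + 50\right) \left(-124\right) = \frac{539}{8} \left(-124\right) = - \frac{16709}{2}$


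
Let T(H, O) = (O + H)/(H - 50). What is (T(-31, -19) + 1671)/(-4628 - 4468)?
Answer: -135401/736776 ≈ -0.18377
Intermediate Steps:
T(H, O) = (H + O)/(-50 + H)
(T(-31, -19) + 1671)/(-4628 - 4468) = ((-31 - 19)/(-50 - 31) + 1671)/(-4628 - 4468) = (-50/(-81) + 1671)/(-9096) = (-1/81*(-50) + 1671)*(-1/9096) = (50/81 + 1671)*(-1/9096) = (135401/81)*(-1/9096) = -135401/736776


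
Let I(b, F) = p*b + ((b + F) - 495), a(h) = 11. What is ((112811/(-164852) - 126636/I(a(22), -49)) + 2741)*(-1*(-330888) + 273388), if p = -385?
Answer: 20534087909943125/12281474 ≈ 1.6720e+9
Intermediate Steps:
I(b, F) = -495 + F - 384*b (I(b, F) = -385*b + ((b + F) - 495) = -385*b + ((F + b) - 495) = -385*b + (-495 + F + b) = -495 + F - 384*b)
((112811/(-164852) - 126636/I(a(22), -49)) + 2741)*(-1*(-330888) + 273388) = ((112811/(-164852) - 126636/(-495 - 49 - 384*11)) + 2741)*(-1*(-330888) + 273388) = ((112811*(-1/164852) - 126636/(-495 - 49 - 4224)) + 2741)*(330888 + 273388) = ((-112811/164852 - 126636/(-4768)) + 2741)*604276 = ((-112811/164852 - 126636*(-1/4768)) + 2741)*604276 = ((-112811/164852 + 31659/1192) + 2741)*604276 = (1271144689/49125896 + 2741)*604276 = (135925225625/49125896)*604276 = 20534087909943125/12281474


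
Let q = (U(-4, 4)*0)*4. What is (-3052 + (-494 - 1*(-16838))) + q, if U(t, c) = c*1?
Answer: 13292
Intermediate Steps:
U(t, c) = c
q = 0 (q = (4*0)*4 = 0*4 = 0)
(-3052 + (-494 - 1*(-16838))) + q = (-3052 + (-494 - 1*(-16838))) + 0 = (-3052 + (-494 + 16838)) + 0 = (-3052 + 16344) + 0 = 13292 + 0 = 13292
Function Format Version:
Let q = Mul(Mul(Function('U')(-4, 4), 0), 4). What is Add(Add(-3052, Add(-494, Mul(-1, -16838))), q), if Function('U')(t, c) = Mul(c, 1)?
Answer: 13292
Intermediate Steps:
Function('U')(t, c) = c
q = 0 (q = Mul(Mul(4, 0), 4) = Mul(0, 4) = 0)
Add(Add(-3052, Add(-494, Mul(-1, -16838))), q) = Add(Add(-3052, Add(-494, Mul(-1, -16838))), 0) = Add(Add(-3052, Add(-494, 16838)), 0) = Add(Add(-3052, 16344), 0) = Add(13292, 0) = 13292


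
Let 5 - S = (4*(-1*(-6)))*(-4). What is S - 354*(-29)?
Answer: 10367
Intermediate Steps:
S = 101 (S = 5 - 4*(-1*(-6))*(-4) = 5 - 4*6*(-4) = 5 - 24*(-4) = 5 - 1*(-96) = 5 + 96 = 101)
S - 354*(-29) = 101 - 354*(-29) = 101 + 10266 = 10367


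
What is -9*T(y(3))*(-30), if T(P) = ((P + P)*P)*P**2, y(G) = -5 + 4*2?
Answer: 43740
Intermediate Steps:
y(G) = 3 (y(G) = -5 + 8 = 3)
T(P) = 2*P**4 (T(P) = ((2*P)*P)*P**2 = (2*P**2)*P**2 = 2*P**4)
-9*T(y(3))*(-30) = -18*3**4*(-30) = -18*81*(-30) = -9*162*(-30) = -1458*(-30) = 43740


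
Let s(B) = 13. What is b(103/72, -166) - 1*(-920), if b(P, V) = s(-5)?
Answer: 933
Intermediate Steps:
b(P, V) = 13
b(103/72, -166) - 1*(-920) = 13 - 1*(-920) = 13 + 920 = 933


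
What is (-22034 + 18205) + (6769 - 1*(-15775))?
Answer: 18715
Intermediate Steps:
(-22034 + 18205) + (6769 - 1*(-15775)) = -3829 + (6769 + 15775) = -3829 + 22544 = 18715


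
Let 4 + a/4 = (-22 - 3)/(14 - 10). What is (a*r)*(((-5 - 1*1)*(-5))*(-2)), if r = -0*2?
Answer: 0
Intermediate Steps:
r = 0 (r = -2*0 = 0)
a = -41 (a = -16 + 4*((-22 - 3)/(14 - 10)) = -16 + 4*(-25/4) = -16 - 25 = -41)
(a*r)*(((-5 - 1*1)*(-5))*(-2)) = (-41*0)*(((-5 - 1*1)*(-5))*(-2)) = 0*(((-5 - 1)*(-5))*(-2)) = 0*(-6*(-5)*(-2)) = 0*(30*(-2)) = 0*(-60) = 0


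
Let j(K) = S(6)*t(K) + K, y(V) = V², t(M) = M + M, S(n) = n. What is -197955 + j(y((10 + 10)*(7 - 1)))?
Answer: -10755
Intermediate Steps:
t(M) = 2*M
j(K) = 13*K (j(K) = 6*(2*K) + K = 12*K + K = 13*K)
-197955 + j(y((10 + 10)*(7 - 1))) = -197955 + 13*((10 + 10)*(7 - 1))² = -197955 + 13*(20*6)² = -197955 + 13*120² = -197955 + 13*14400 = -197955 + 187200 = -10755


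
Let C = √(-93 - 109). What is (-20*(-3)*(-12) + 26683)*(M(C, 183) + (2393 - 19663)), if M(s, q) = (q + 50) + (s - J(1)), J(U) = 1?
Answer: -442357594 + 25963*I*√202 ≈ -4.4236e+8 + 3.69e+5*I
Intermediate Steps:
C = I*√202 (C = √(-202) = I*√202 ≈ 14.213*I)
M(s, q) = 49 + q + s (M(s, q) = (q + 50) + (s - 1*1) = (50 + q) + (s - 1) = (50 + q) + (-1 + s) = 49 + q + s)
(-20*(-3)*(-12) + 26683)*(M(C, 183) + (2393 - 19663)) = (-20*(-3)*(-12) + 26683)*((49 + 183 + I*√202) + (2393 - 19663)) = (60*(-12) + 26683)*((232 + I*√202) - 17270) = (-720 + 26683)*(-17038 + I*√202) = 25963*(-17038 + I*√202) = -442357594 + 25963*I*√202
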